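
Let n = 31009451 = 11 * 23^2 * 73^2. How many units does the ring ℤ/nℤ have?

φ(11) = 11 − 1 = 10.
φ(23^2) = 23^2 − 23^1 = 529 − 23 = 506.
φ(73^2) = 73^1·(73−1) = 73·72 = 5256.
φ(31009451) = 10 × 506 × 5256 = 26595360.

26595360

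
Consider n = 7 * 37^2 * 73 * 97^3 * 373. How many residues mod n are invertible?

193350639624192

φ(7) = 7 − 1 = 6.
φ(37^2) = 37^1·(37−1) = 37·36 = 1332.
φ(73) = 73 − 1 = 72.
φ(97^3) = 97^2·(97−1) = 9409·96 = 903264.
φ(373) = 373 − 1 = 372.
φ(238148791980211) = 6 × 1332 × 72 × 903264 × 372 = 193350639624192.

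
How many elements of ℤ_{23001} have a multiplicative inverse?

12800

23001 = 3 * 11 * 17 * 41.
φ(3) = 3 − 1 = 2.
φ(11) = 11 − 1 = 10.
φ(17) = 17 − 1 = 16.
φ(41) = 41 − 1 = 40.
Multiply: 2 · 10 · 16 · 40 = 12800.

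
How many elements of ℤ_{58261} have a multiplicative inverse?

47040

First factor: 58261 = 7**2 · 29 · 41.
φ(7^2) = 7^1·(7−1) = 7·6 = 42.
φ(29) = 29 − 1 = 28.
φ(41) = 41 − 1 = 40.
Since φ is multiplicative, φ(58261) = 42 · 28 · 40 = 47040.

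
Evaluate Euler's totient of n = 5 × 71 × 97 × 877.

23546880

φ(30199495) = 30199495 · (1 − 1/5) · (1 − 1/71) · (1 − 1/97) · (1 − 1/877)
       = 30199495 · 23546880/30199495 = 23546880.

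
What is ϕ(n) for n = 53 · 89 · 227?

1034176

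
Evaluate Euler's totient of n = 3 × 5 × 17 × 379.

48384

φ(3) = 3 − 1 = 2.
φ(5) = 5 − 1 = 4.
φ(17) = 17 − 1 = 16.
φ(379) = 379 − 1 = 378.
Since φ is multiplicative, φ(96645) = 2 · 4 · 16 · 378 = 48384.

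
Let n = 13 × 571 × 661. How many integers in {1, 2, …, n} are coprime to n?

φ(4906603) = 4906603 · (1 − 1/13) · (1 − 1/571) · (1 − 1/661)
       = 4906603 · 4514400/4906603 = 4514400.

4514400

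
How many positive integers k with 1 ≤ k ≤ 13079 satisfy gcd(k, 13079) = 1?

13079 = 11 · 29 · 41.
φ(11) = 11 − 1 = 10.
φ(29) = 29 − 1 = 28.
φ(41) = 41 − 1 = 40.
φ(13079) = 10 × 28 × 40 = 11200.

11200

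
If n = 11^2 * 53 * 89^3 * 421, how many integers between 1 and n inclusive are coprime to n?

1674588115200

φ(1903326768937) = 1903326768937 · (1 − 1/11) · (1 − 1/53) · (1 − 1/89) · (1 − 1/421)
       = 1903326768937 · 19219200/21844427 = 1674588115200.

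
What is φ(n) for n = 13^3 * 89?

178464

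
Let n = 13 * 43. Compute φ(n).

φ(559) = 559 · (1 − 1/13) · (1 − 1/43)
       = 559 · 504/559 = 504.

504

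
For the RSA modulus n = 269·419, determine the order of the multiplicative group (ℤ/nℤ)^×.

112024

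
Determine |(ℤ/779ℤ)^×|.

Prime factorization: 779 = 19 · 41.
φ(19) = 19 − 1 = 18.
φ(41) = 41 − 1 = 40.
φ(779) = 18 × 40 = 720.

720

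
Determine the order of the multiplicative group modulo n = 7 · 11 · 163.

φ(12551) = 12551 · (1 − 1/7) · (1 − 1/11) · (1 − 1/163)
       = 12551 · 9720/12551 = 9720.

9720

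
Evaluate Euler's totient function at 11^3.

1210

φ(1331) = 1331 · (1 − 1/11)
       = 1331 · 10/11 = 1210.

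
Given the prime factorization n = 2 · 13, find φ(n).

12

φ(26) = 26 · (1 − 1/2) · (1 − 1/13)
       = 26 · 12/26 = 12.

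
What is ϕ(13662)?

3960

13662 = 2 · 3^3 · 11 · 23.
φ(2) = 2 − 1 = 1.
φ(3^3) = 3^2·(3−1) = 9·2 = 18.
φ(11) = 11 − 1 = 10.
φ(23) = 23 − 1 = 22.
Multiply: 1 · 18 · 10 · 22 = 3960.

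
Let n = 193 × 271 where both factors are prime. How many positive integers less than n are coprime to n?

51840

φ(n) = (p − 1)(q − 1) = (193−1)(271−1) = 192·270 = 51840.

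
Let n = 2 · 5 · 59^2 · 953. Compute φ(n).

13030976

φ(2) = 2 − 1 = 1.
φ(5) = 5 − 1 = 4.
φ(59^2) = 59^2 − 59^1 = 3481 − 59 = 3422.
φ(953) = 953 − 1 = 952.
Multiply: 1 · 4 · 3422 · 952 = 13030976.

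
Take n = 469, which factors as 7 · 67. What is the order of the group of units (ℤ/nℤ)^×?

396

φ(469) = 469 · (1 − 1/7) · (1 − 1/67)
       = 469 · 396/469 = 396.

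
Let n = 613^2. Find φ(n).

375156

φ(375769) = 375769 · (1 − 1/613)
       = 375769 · 612/613 = 375156.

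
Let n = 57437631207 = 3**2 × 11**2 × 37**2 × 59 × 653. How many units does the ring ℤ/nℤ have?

33244801920

φ(3^2) = 3^2 − 3^1 = 9 − 3 = 6.
φ(11^2) = 11^1·(11−1) = 11·10 = 110.
φ(37^2) = 37^2 − 37^1 = 1369 − 37 = 1332.
φ(59) = 59 − 1 = 58.
φ(653) = 653 − 1 = 652.
Since φ is multiplicative, φ(57437631207) = 6 · 110 · 1332 · 58 · 652 = 33244801920.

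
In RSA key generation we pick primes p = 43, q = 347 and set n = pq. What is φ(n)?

14532

φ(43) = 43 − 1 = 42.
φ(347) = 347 − 1 = 346.
Multiply: 42 · 346 = 14532.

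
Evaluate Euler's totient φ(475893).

475893 = 3^2 · 11^2 · 19 · 23.
φ(3^2) = 3^1·(3−1) = 3·2 = 6.
φ(11^2) = 11^1·(11−1) = 11·10 = 110.
φ(19) = 19 − 1 = 18.
φ(23) = 23 − 1 = 22.
Since φ is multiplicative, φ(475893) = 6 · 110 · 18 · 22 = 261360.

261360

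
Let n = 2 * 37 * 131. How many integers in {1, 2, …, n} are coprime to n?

4680

φ(9694) = 9694 · (1 − 1/2) · (1 − 1/37) · (1 − 1/131)
       = 9694 · 4680/9694 = 4680.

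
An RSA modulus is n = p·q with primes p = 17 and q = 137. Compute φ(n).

2176

For distinct primes, φ(pq) = (p−1)(q−1) = 16 × 136 = 2176.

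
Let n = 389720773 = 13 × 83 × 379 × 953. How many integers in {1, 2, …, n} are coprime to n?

354098304

φ(389720773) = 389720773 · (1 − 1/13) · (1 − 1/83) · (1 − 1/379) · (1 − 1/953)
       = 389720773 · 354098304/389720773 = 354098304.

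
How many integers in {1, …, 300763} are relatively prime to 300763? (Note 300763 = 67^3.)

φ(67^3) = 67^2·(67−1) = 4489·66 = 296274.

296274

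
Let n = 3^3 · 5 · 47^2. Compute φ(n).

φ(298215) = 298215 · (1 − 1/3) · (1 − 1/5) · (1 − 1/47)
       = 298215 · 368/705 = 155664.

155664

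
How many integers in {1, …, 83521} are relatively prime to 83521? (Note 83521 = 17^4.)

φ(83521) = 83521 · (1 − 1/17)
       = 83521 · 16/17 = 78608.

78608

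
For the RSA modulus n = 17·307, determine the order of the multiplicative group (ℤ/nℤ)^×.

4896

φ(pq) = (p−1)(q−1) = 16 · 306 = 4896.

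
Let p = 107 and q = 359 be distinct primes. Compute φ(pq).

37948

φ(38413) = 38413 · (1 − 1/107) · (1 − 1/359)
       = 38413 · 37948/38413 = 37948.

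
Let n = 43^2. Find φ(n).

1806

φ(1849) = 1849 · (1 − 1/43)
       = 1849 · 42/43 = 1806.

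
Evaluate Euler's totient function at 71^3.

φ(357911) = 357911 · (1 − 1/71)
       = 357911 · 70/71 = 352870.

352870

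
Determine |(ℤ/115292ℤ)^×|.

Factor 115292: 115292 = 2^2 × 19 × 37 × 41.
φ(2^2) = 2^1·(2−1) = 2·1 = 2.
φ(19) = 19 − 1 = 18.
φ(37) = 37 − 1 = 36.
φ(41) = 41 − 1 = 40.
Since φ is multiplicative, φ(115292) = 2 · 18 · 36 · 40 = 51840.

51840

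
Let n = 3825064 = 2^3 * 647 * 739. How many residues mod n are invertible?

φ(3825064) = 3825064 · (1 − 1/2) · (1 − 1/647) · (1 − 1/739)
       = 3825064 · 476748/956266 = 1906992.

1906992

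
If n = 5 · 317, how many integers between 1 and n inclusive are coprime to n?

1264

φ(5) = 5 − 1 = 4.
φ(317) = 317 − 1 = 316.
Multiply: 4 · 316 = 1264.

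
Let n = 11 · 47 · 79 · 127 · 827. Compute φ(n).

3734246880

φ(4289699447) = 4289699447 · (1 − 1/11) · (1 − 1/47) · (1 − 1/79) · (1 − 1/127) · (1 − 1/827)
       = 4289699447 · 3734246880/4289699447 = 3734246880.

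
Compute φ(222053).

222053 = 13 · 19 · 29 · 31.
φ(222053) = 222053 · (1 − 1/13) · (1 − 1/19) · (1 − 1/29) · (1 − 1/31)
       = 222053 · 181440/222053 = 181440.

181440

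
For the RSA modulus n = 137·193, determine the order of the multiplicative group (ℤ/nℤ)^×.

For distinct primes, φ(pq) = (p−1)(q−1) = 136 × 192 = 26112.

26112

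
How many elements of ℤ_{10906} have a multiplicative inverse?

4320

First factor: 10906 = 2 · 7 · 19 · 41.
φ(10906) = 10906 · (1 − 1/2) · (1 − 1/7) · (1 − 1/19) · (1 − 1/41)
       = 10906 · 4320/10906 = 4320.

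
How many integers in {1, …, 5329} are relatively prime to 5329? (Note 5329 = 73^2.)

5256

φ(73^2) = 73^1·(73−1) = 73·72 = 5256.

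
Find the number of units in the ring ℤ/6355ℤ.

4800

Factor 6355: 6355 = 5 * 31 * 41.
φ(6355) = 6355 · (1 − 1/5) · (1 − 1/31) · (1 − 1/41)
       = 6355 · 4800/6355 = 4800.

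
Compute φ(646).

Prime factorization: 646 = 2 · 17 · 19.
φ(646) = 646 · (1 − 1/2) · (1 − 1/17) · (1 − 1/19)
       = 646 · 288/646 = 288.

288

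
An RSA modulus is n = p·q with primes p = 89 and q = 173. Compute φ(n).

15136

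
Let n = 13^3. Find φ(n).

2028

φ(13^3) = 13^2·(13−1) = 169·12 = 2028.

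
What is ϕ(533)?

480

Prime factorization: 533 = 13 * 41.
φ(13) = 13 − 1 = 12.
φ(41) = 41 − 1 = 40.
Since φ is multiplicative, φ(533) = 12 · 40 = 480.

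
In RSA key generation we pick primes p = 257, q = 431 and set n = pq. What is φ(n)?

110080

For distinct primes, φ(pq) = (p−1)(q−1) = 256 × 430 = 110080.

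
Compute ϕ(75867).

43560

Factor 75867: 75867 = 3 · 11**3 · 19.
φ(75867) = 75867 · (1 − 1/3) · (1 − 1/11) · (1 − 1/19)
       = 75867 · 360/627 = 43560.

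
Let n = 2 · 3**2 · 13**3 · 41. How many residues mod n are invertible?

φ(1621386) = 1621386 · (1 − 1/2) · (1 − 1/3) · (1 − 1/13) · (1 − 1/41)
       = 1621386 · 960/3198 = 486720.

486720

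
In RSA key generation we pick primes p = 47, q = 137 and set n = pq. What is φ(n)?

For distinct primes, φ(pq) = (p−1)(q−1) = 46 × 136 = 6256.

6256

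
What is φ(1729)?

Factor 1729: 1729 = 7 · 13 · 19.
φ(7) = 7 − 1 = 6.
φ(13) = 13 − 1 = 12.
φ(19) = 19 − 1 = 18.
Since φ is multiplicative, φ(1729) = 6 · 12 · 18 = 1296.

1296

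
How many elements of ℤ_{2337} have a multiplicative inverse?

Prime factorization: 2337 = 3 × 19 × 41.
φ(3) = 3 − 1 = 2.
φ(19) = 19 − 1 = 18.
φ(41) = 41 − 1 = 40.
Since φ is multiplicative, φ(2337) = 2 · 18 · 40 = 1440.

1440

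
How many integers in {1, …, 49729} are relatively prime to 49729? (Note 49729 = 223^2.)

φ(49729) = 49729 · (1 − 1/223)
       = 49729 · 222/223 = 49506.

49506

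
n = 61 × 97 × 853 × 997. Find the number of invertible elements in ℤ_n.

4887889920

φ(5032059397) = 5032059397 · (1 − 1/61) · (1 − 1/97) · (1 − 1/853) · (1 − 1/997)
       = 5032059397 · 4887889920/5032059397 = 4887889920.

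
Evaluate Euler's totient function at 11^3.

1210

φ(1331) = 1331 · (1 − 1/11)
       = 1331 · 10/11 = 1210.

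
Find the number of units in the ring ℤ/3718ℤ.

Prime factorization: 3718 = 2 × 11 × 13^2.
φ(3718) = 3718 · (1 − 1/2) · (1 − 1/11) · (1 − 1/13)
       = 3718 · 120/286 = 1560.

1560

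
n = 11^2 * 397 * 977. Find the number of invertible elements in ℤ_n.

42514560

φ(11^2) = 11^2 − 11^1 = 121 − 11 = 110.
φ(397) = 397 − 1 = 396.
φ(977) = 977 − 1 = 976.
Since φ is multiplicative, φ(46932149) = 110 · 396 · 976 = 42514560.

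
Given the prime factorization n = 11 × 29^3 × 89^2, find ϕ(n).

1844279360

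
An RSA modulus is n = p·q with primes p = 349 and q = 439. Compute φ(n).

φ(n) = (p − 1)(q − 1) = (349−1)(439−1) = 348·438 = 152424.

152424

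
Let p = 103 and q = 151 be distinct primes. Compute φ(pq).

15300

φ(pq) = (p−1)(q−1) = 102 · 150 = 15300.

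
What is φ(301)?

First factor: 301 = 7 · 43.
φ(301) = 301 · (1 − 1/7) · (1 − 1/43)
       = 301 · 252/301 = 252.

252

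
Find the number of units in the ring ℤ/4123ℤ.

3240

4123 = 7 × 19 × 31.
φ(7) = 7 − 1 = 6.
φ(19) = 19 − 1 = 18.
φ(31) = 31 − 1 = 30.
Since φ is multiplicative, φ(4123) = 6 · 18 · 30 = 3240.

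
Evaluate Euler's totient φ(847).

660

Factor 847: 847 = 7 · 11**2.
φ(847) = 847 · (1 − 1/7) · (1 − 1/11)
       = 847 · 60/77 = 660.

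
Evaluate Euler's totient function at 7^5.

14406

φ(7^5) = 7^5 − 7^4 = 16807 − 2401 = 14406.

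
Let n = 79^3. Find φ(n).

486798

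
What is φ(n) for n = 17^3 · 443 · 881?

φ(1917460379) = 1917460379 · (1 − 1/17) · (1 − 1/443) · (1 − 1/881)
       = 1917460379 · 6223360/6634811 = 1798551040.

1798551040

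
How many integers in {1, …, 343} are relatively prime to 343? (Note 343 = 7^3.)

φ(7^3) = 7^3 − 7^2 = 343 − 49 = 294.

294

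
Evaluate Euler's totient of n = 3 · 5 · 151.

φ(2265) = 2265 · (1 − 1/3) · (1 − 1/5) · (1 − 1/151)
       = 2265 · 1200/2265 = 1200.

1200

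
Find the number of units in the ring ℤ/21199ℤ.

Factor 21199: 21199 = 17 * 29 * 43.
φ(21199) = 21199 · (1 − 1/17) · (1 − 1/29) · (1 − 1/43)
       = 21199 · 18816/21199 = 18816.

18816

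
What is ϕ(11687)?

11687 = 13 · 29 · 31.
φ(11687) = 11687 · (1 − 1/13) · (1 − 1/29) · (1 − 1/31)
       = 11687 · 10080/11687 = 10080.

10080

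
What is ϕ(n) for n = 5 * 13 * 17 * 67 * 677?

φ(5) = 5 − 1 = 4.
φ(13) = 13 − 1 = 12.
φ(17) = 17 − 1 = 16.
φ(67) = 67 − 1 = 66.
φ(677) = 677 − 1 = 676.
φ(50121695) = 4 × 12 × 16 × 66 × 676 = 34265088.

34265088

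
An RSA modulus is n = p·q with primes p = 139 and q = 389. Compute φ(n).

53544

φ(54071) = 54071 · (1 − 1/139) · (1 − 1/389)
       = 54071 · 53544/54071 = 53544.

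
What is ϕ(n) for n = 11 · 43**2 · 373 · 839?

5629952160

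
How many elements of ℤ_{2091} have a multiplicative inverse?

1280

Prime factorization: 2091 = 3 × 17 × 41.
φ(3) = 3 − 1 = 2.
φ(17) = 17 − 1 = 16.
φ(41) = 41 − 1 = 40.
Since φ is multiplicative, φ(2091) = 2 · 16 · 40 = 1280.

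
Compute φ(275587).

225792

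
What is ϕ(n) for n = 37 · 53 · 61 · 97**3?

φ(37) = 37 − 1 = 36.
φ(53) = 53 − 1 = 52.
φ(61) = 61 − 1 = 60.
φ(97^3) = 97^2·(97−1) = 9409·96 = 903264.
Since φ is multiplicative, φ(109174856933) = 36 · 52 · 60 · 903264 = 101454612480.

101454612480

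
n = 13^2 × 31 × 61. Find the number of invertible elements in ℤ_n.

φ(13^2) = 13^2 − 13^1 = 169 − 13 = 156.
φ(31) = 31 − 1 = 30.
φ(61) = 61 − 1 = 60.
Multiply: 156 · 30 · 60 = 280800.

280800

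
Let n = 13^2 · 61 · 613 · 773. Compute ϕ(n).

φ(13^2) = 13^2 − 13^1 = 169 − 13 = 156.
φ(61) = 61 − 1 = 60.
φ(613) = 613 − 1 = 612.
φ(773) = 773 − 1 = 772.
Multiply: 156 · 60 · 612 · 772 = 4422263040.

4422263040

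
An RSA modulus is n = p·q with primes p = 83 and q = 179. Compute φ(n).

14596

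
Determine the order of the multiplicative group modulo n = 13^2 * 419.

φ(13^2) = 13^1·(13−1) = 13·12 = 156.
φ(419) = 419 − 1 = 418.
Since φ is multiplicative, φ(70811) = 156 · 418 = 65208.

65208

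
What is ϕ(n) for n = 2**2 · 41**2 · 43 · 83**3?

77820348480

φ(165321918884) = 165321918884 · (1 − 1/2) · (1 − 1/41) · (1 − 1/43) · (1 − 1/83)
       = 165321918884 · 137760/292658 = 77820348480.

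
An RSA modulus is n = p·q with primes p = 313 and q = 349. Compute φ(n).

φ(n) = (p − 1)(q − 1) = (313−1)(349−1) = 312·348 = 108576.

108576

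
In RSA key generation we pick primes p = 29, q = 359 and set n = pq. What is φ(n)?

φ(n) = (p − 1)(q − 1) = (29−1)(359−1) = 28·358 = 10024.

10024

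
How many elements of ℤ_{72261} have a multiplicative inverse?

38880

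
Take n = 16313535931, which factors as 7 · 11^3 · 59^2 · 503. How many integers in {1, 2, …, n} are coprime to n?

12471547440

φ(16313535931) = 16313535931 · (1 − 1/7) · (1 − 1/11) · (1 − 1/59) · (1 − 1/503)
       = 16313535931 · 1746960/2285129 = 12471547440.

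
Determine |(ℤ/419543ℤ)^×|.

354816

Prime factorization: 419543 = 17 · 23 · 29 · 37.
φ(419543) = 419543 · (1 − 1/17) · (1 − 1/23) · (1 − 1/29) · (1 − 1/37)
       = 419543 · 354816/419543 = 354816.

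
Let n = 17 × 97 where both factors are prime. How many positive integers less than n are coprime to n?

φ(pq) = (p−1)(q−1) = 16 · 96 = 1536.

1536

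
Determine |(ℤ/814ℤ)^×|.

360

Prime factorization: 814 = 2 · 11 · 37.
φ(2) = 2 − 1 = 1.
φ(11) = 11 − 1 = 10.
φ(37) = 37 − 1 = 36.
Multiply: 1 · 10 · 36 = 360.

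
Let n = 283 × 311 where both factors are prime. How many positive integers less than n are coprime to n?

For distinct primes, φ(pq) = (p−1)(q−1) = 282 × 310 = 87420.

87420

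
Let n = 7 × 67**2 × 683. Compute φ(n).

18094824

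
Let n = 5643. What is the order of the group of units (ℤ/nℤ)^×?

First factor: 5643 = 3^3 · 11 · 19.
φ(5643) = 5643 · (1 − 1/3) · (1 − 1/11) · (1 − 1/19)
       = 5643 · 360/627 = 3240.

3240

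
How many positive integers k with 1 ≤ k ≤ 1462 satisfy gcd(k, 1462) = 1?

Factor 1462: 1462 = 2 · 17 · 43.
φ(2) = 2 − 1 = 1.
φ(17) = 17 − 1 = 16.
φ(43) = 43 − 1 = 42.
Since φ is multiplicative, φ(1462) = 1 · 16 · 42 = 672.

672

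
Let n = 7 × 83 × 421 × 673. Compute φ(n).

φ(7) = 7 − 1 = 6.
φ(83) = 83 − 1 = 82.
φ(421) = 421 − 1 = 420.
φ(673) = 673 − 1 = 672.
φ(164616473) = 6 × 82 × 420 × 672 = 138862080.

138862080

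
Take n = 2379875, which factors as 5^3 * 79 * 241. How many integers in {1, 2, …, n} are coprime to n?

1872000

φ(2379875) = 2379875 · (1 − 1/5) · (1 − 1/79) · (1 − 1/241)
       = 2379875 · 74880/95195 = 1872000.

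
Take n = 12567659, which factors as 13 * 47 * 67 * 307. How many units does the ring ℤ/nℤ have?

φ(13) = 13 − 1 = 12.
φ(47) = 47 − 1 = 46.
φ(67) = 67 − 1 = 66.
φ(307) = 307 − 1 = 306.
φ(12567659) = 12 × 46 × 66 × 306 = 11148192.

11148192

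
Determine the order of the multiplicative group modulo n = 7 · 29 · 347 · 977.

56732928

φ(7) = 7 − 1 = 6.
φ(29) = 29 − 1 = 28.
φ(347) = 347 − 1 = 346.
φ(977) = 977 − 1 = 976.
Multiply: 6 · 28 · 346 · 976 = 56732928.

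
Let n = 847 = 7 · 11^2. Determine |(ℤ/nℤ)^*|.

660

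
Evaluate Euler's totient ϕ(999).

First factor: 999 = 3**3 * 37.
φ(999) = 999 · (1 − 1/3) · (1 − 1/37)
       = 999 · 72/111 = 648.

648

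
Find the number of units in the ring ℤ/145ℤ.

112

Factor 145: 145 = 5 · 29.
φ(5) = 5 − 1 = 4.
φ(29) = 29 − 1 = 28.
Multiply: 4 · 28 = 112.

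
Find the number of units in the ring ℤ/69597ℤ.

Prime factorization: 69597 = 3**2 * 11 * 19 * 37.
φ(3^2) = 3^1·(3−1) = 3·2 = 6.
φ(11) = 11 − 1 = 10.
φ(19) = 19 − 1 = 18.
φ(37) = 37 − 1 = 36.
φ(69597) = 6 × 10 × 18 × 36 = 38880.

38880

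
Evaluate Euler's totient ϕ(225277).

196560

Factor 225277: 225277 = 13**2 · 31 · 43.
φ(225277) = 225277 · (1 − 1/13) · (1 − 1/31) · (1 − 1/43)
       = 225277 · 15120/17329 = 196560.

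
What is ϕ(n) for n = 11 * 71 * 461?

φ(11) = 11 − 1 = 10.
φ(71) = 71 − 1 = 70.
φ(461) = 461 − 1 = 460.
Multiply: 10 · 70 · 460 = 322000.

322000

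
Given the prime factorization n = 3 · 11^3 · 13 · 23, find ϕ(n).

638880

φ(1193907) = 1193907 · (1 − 1/3) · (1 − 1/11) · (1 − 1/13) · (1 − 1/23)
       = 1193907 · 5280/9867 = 638880.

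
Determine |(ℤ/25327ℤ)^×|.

Prime factorization: 25327 = 19 × 31 × 43.
φ(25327) = 25327 · (1 − 1/19) · (1 − 1/31) · (1 − 1/43)
       = 25327 · 22680/25327 = 22680.

22680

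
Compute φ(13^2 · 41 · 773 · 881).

φ(4718739077) = 4718739077 · (1 − 1/13) · (1 − 1/41) · (1 − 1/773) · (1 − 1/881)
       = 4718739077 · 326092800/362979929 = 4239206400.

4239206400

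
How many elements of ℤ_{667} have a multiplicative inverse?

616

667 = 23 · 29.
φ(23) = 23 − 1 = 22.
φ(29) = 29 − 1 = 28.
Multiply: 22 · 28 = 616.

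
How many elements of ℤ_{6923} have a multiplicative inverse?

5544

Prime factorization: 6923 = 7 * 23 * 43.
φ(7) = 7 − 1 = 6.
φ(23) = 23 − 1 = 22.
φ(43) = 43 − 1 = 42.
φ(6923) = 6 × 22 × 42 = 5544.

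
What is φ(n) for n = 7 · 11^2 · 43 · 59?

φ(2148839) = 2148839 · (1 − 1/7) · (1 − 1/11) · (1 − 1/43) · (1 − 1/59)
       = 2148839 · 146160/195349 = 1607760.

1607760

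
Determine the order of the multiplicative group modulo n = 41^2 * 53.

85280

φ(89093) = 89093 · (1 − 1/41) · (1 − 1/53)
       = 89093 · 2080/2173 = 85280.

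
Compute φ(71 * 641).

φ(71) = 71 − 1 = 70.
φ(641) = 641 − 1 = 640.
Since φ is multiplicative, φ(45511) = 70 · 640 = 44800.

44800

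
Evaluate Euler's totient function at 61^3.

223260

φ(61^3) = 61^3 − 61^2 = 226981 − 3721 = 223260.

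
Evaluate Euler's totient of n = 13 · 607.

φ(7891) = 7891 · (1 − 1/13) · (1 − 1/607)
       = 7891 · 7272/7891 = 7272.

7272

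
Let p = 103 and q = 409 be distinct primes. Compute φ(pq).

φ(103) = 103 − 1 = 102.
φ(409) = 409 − 1 = 408.
Since φ is multiplicative, φ(42127) = 102 · 408 = 41616.

41616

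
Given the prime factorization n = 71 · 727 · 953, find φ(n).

48380640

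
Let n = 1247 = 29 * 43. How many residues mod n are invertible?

1176

φ(1247) = 1247 · (1 − 1/29) · (1 − 1/43)
       = 1247 · 1176/1247 = 1176.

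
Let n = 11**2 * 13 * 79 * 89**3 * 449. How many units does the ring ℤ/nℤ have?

φ(11^2) = 11^2 − 11^1 = 121 − 11 = 110.
φ(13) = 13 − 1 = 12.
φ(79) = 79 − 1 = 78.
φ(89^3) = 89^2·(89−1) = 7921·88 = 697048.
φ(449) = 449 − 1 = 448.
Since φ is multiplicative, φ(39334367842627) = 110 · 12 · 78 · 697048 · 448 = 32152091811840.

32152091811840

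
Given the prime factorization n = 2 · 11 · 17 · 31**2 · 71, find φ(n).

φ(2) = 2 − 1 = 1.
φ(11) = 11 − 1 = 10.
φ(17) = 17 − 1 = 16.
φ(31^2) = 31^2 − 31^1 = 961 − 31 = 930.
φ(71) = 71 − 1 = 70.
φ(25518394) = 1 × 10 × 16 × 930 × 70 = 10416000.

10416000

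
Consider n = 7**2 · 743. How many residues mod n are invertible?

φ(36407) = 36407 · (1 − 1/7) · (1 − 1/743)
       = 36407 · 4452/5201 = 31164.

31164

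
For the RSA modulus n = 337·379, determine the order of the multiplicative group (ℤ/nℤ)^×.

φ(337) = 337 − 1 = 336.
φ(379) = 379 − 1 = 378.
φ(127723) = 336 × 378 = 127008.

127008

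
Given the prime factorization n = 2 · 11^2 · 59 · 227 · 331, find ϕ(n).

φ(1072806086) = 1072806086 · (1 − 1/2) · (1 − 1/11) · (1 − 1/59) · (1 − 1/227) · (1 − 1/331)
       = 1072806086 · 43256400/97527826 = 475820400.

475820400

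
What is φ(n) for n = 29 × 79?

φ(29) = 29 − 1 = 28.
φ(79) = 79 − 1 = 78.
φ(2291) = 28 × 78 = 2184.

2184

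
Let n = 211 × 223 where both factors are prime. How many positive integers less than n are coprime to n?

φ(47053) = 47053 · (1 − 1/211) · (1 − 1/223)
       = 47053 · 46620/47053 = 46620.

46620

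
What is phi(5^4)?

500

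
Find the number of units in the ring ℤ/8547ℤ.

4320

Prime factorization: 8547 = 3 × 7 × 11 × 37.
φ(3) = 3 − 1 = 2.
φ(7) = 7 − 1 = 6.
φ(11) = 11 − 1 = 10.
φ(37) = 37 − 1 = 36.
Multiply: 2 · 6 · 10 · 36 = 4320.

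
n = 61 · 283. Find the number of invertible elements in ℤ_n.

φ(61) = 61 − 1 = 60.
φ(283) = 283 − 1 = 282.
φ(17263) = 60 × 282 = 16920.

16920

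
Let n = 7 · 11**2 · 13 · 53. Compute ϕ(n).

φ(583583) = 583583 · (1 − 1/7) · (1 − 1/11) · (1 − 1/13) · (1 − 1/53)
       = 583583 · 37440/53053 = 411840.

411840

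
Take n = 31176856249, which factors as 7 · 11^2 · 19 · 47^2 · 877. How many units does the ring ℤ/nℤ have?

φ(7) = 7 − 1 = 6.
φ(11^2) = 11^1·(11−1) = 11·10 = 110.
φ(19) = 19 − 1 = 18.
φ(47^2) = 47^2 − 47^1 = 2209 − 47 = 2162.
φ(877) = 877 − 1 = 876.
φ(31176856249) = 6 × 110 × 18 × 2162 × 876 = 22499674560.

22499674560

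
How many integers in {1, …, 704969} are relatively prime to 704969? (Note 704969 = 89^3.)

697048

φ(704969) = 704969 · (1 − 1/89)
       = 704969 · 88/89 = 697048.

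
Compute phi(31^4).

893730

φ(923521) = 923521 · (1 − 1/31)
       = 923521 · 30/31 = 893730.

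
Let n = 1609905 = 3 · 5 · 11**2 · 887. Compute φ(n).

φ(3) = 3 − 1 = 2.
φ(5) = 5 − 1 = 4.
φ(11^2) = 11^2 − 11^1 = 121 − 11 = 110.
φ(887) = 887 − 1 = 886.
φ(1609905) = 2 × 4 × 110 × 886 = 779680.

779680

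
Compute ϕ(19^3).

φ(19^3) = 19^2·(19−1) = 361·18 = 6498.

6498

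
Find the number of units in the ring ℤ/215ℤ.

168

First factor: 215 = 5 * 43.
φ(5) = 5 − 1 = 4.
φ(43) = 43 − 1 = 42.
Multiply: 4 · 42 = 168.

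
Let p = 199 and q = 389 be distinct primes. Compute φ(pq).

φ(n) = (p − 1)(q − 1) = (199−1)(389−1) = 198·388 = 76824.

76824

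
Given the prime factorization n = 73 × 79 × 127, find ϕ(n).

707616

φ(732409) = 732409 · (1 − 1/73) · (1 − 1/79) · (1 − 1/127)
       = 732409 · 707616/732409 = 707616.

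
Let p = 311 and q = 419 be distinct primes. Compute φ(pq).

129580

φ(pq) = (p−1)(q−1) = 310 · 418 = 129580.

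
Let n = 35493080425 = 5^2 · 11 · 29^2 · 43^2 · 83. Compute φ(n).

24050140800

φ(35493080425) = 35493080425 · (1 − 1/5) · (1 − 1/11) · (1 − 1/29) · (1 − 1/43) · (1 − 1/83)
       = 35493080425 · 3857280/5692555 = 24050140800.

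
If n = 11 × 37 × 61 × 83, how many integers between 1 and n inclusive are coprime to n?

φ(11) = 11 − 1 = 10.
φ(37) = 37 − 1 = 36.
φ(61) = 61 − 1 = 60.
φ(83) = 83 − 1 = 82.
φ(2060641) = 10 × 36 × 60 × 82 = 1771200.

1771200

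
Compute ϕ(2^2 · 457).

912

φ(2^2) = 2^1·(2−1) = 2·1 = 2.
φ(457) = 457 − 1 = 456.
Since φ is multiplicative, φ(1828) = 2 · 456 = 912.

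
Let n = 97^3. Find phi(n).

φ(912673) = 912673 · (1 − 1/97)
       = 912673 · 96/97 = 903264.

903264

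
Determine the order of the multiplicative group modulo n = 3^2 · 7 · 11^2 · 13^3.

8030880

φ(3^2) = 3^2 − 3^1 = 9 − 3 = 6.
φ(7) = 7 − 1 = 6.
φ(11^2) = 11^2 − 11^1 = 121 − 11 = 110.
φ(13^3) = 13^3 − 13^2 = 2197 − 169 = 2028.
Since φ is multiplicative, φ(16747731) = 6 · 6 · 110 · 2028 = 8030880.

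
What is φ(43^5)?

143589642

φ(43^5) = 43^4·(43−1) = 3418801·42 = 143589642.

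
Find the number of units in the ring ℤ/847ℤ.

660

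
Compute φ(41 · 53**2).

φ(115169) = 115169 · (1 − 1/41) · (1 − 1/53)
       = 115169 · 2080/2173 = 110240.

110240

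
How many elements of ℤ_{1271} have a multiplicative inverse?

Factor 1271: 1271 = 31 · 41.
φ(1271) = 1271 · (1 − 1/31) · (1 − 1/41)
       = 1271 · 1200/1271 = 1200.

1200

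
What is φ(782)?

Prime factorization: 782 = 2 × 17 × 23.
φ(2) = 2 − 1 = 1.
φ(17) = 17 − 1 = 16.
φ(23) = 23 − 1 = 22.
φ(782) = 1 × 16 × 22 = 352.

352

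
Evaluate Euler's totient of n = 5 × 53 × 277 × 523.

29966976

φ(38390815) = 38390815 · (1 − 1/5) · (1 − 1/53) · (1 − 1/277) · (1 − 1/523)
       = 38390815 · 29966976/38390815 = 29966976.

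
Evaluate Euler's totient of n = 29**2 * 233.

φ(195953) = 195953 · (1 − 1/29) · (1 − 1/233)
       = 195953 · 6496/6757 = 188384.

188384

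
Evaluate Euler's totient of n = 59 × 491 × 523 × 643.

9524224080

φ(9741956041) = 9741956041 · (1 − 1/59) · (1 − 1/491) · (1 − 1/523) · (1 − 1/643)
       = 9741956041 · 9524224080/9741956041 = 9524224080.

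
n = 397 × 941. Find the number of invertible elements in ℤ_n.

372240

φ(397) = 397 − 1 = 396.
φ(941) = 941 − 1 = 940.
Since φ is multiplicative, φ(373577) = 396 · 940 = 372240.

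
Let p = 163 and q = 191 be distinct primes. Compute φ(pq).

φ(163) = 163 − 1 = 162.
φ(191) = 191 − 1 = 190.
Since φ is multiplicative, φ(31133) = 162 · 190 = 30780.

30780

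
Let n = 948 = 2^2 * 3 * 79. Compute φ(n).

312

φ(948) = 948 · (1 − 1/2) · (1 − 1/3) · (1 − 1/79)
       = 948 · 156/474 = 312.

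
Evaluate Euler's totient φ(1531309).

1297920

Prime factorization: 1531309 = 13^3 · 17 · 41.
φ(1531309) = 1531309 · (1 − 1/13) · (1 − 1/17) · (1 − 1/41)
       = 1531309 · 7680/9061 = 1297920.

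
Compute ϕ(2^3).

4

φ(2^3) = 2^2·(2−1) = 4·1 = 4.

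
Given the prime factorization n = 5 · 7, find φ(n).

φ(35) = 35 · (1 − 1/5) · (1 − 1/7)
       = 35 · 24/35 = 24.

24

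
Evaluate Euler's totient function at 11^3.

1210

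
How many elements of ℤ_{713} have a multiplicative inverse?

660

Factor 713: 713 = 23 · 31.
φ(23) = 23 − 1 = 22.
φ(31) = 31 − 1 = 30.
φ(713) = 22 × 30 = 660.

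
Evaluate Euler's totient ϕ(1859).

1560

Prime factorization: 1859 = 11 · 13^2.
φ(1859) = 1859 · (1 − 1/11) · (1 − 1/13)
       = 1859 · 120/143 = 1560.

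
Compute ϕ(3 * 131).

φ(393) = 393 · (1 − 1/3) · (1 − 1/131)
       = 393 · 260/393 = 260.

260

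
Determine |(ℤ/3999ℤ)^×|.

3999 = 3 · 31 · 43.
φ(3) = 3 − 1 = 2.
φ(31) = 31 − 1 = 30.
φ(43) = 43 − 1 = 42.
Since φ is multiplicative, φ(3999) = 2 · 30 · 42 = 2520.

2520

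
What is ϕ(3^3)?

18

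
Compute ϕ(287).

240

Factor 287: 287 = 7 · 41.
φ(287) = 287 · (1 − 1/7) · (1 − 1/41)
       = 287 · 240/287 = 240.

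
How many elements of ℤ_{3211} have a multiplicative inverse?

2808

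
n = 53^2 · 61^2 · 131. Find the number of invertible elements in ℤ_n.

1311304800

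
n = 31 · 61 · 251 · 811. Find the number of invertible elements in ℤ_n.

364500000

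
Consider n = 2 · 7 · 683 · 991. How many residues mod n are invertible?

4051080

φ(2) = 2 − 1 = 1.
φ(7) = 7 − 1 = 6.
φ(683) = 683 − 1 = 682.
φ(991) = 991 − 1 = 990.
φ(9475942) = 1 × 6 × 682 × 990 = 4051080.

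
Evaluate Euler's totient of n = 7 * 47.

276

φ(7) = 7 − 1 = 6.
φ(47) = 47 − 1 = 46.
Multiply: 6 · 46 = 276.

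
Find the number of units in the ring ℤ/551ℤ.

504

Factor 551: 551 = 19 × 29.
φ(19) = 19 − 1 = 18.
φ(29) = 29 − 1 = 28.
Multiply: 18 · 28 = 504.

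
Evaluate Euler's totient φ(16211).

Factor 16211: 16211 = 13 · 29 · 43.
φ(13) = 13 − 1 = 12.
φ(29) = 29 − 1 = 28.
φ(43) = 43 − 1 = 42.
Since φ is multiplicative, φ(16211) = 12 · 28 · 42 = 14112.

14112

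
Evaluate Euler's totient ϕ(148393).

Factor 148393: 148393 = 7 * 17 * 29 * 43.
φ(7) = 7 − 1 = 6.
φ(17) = 17 − 1 = 16.
φ(29) = 29 − 1 = 28.
φ(43) = 43 − 1 = 42.
φ(148393) = 6 × 16 × 28 × 42 = 112896.

112896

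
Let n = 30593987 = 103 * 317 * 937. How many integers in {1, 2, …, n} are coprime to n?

φ(103) = 103 − 1 = 102.
φ(317) = 317 − 1 = 316.
φ(937) = 937 − 1 = 936.
Since φ is multiplicative, φ(30593987) = 102 · 316 · 936 = 30169152.

30169152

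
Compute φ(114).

36

Factor 114: 114 = 2 × 3 × 19.
φ(2) = 2 − 1 = 1.
φ(3) = 3 − 1 = 2.
φ(19) = 19 − 1 = 18.
φ(114) = 1 × 2 × 18 = 36.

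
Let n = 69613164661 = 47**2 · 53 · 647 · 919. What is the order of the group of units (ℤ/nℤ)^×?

66670579872

φ(69613164661) = 69613164661 · (1 − 1/47) · (1 − 1/53) · (1 − 1/647) · (1 − 1/919)
       = 69613164661 · 1418522976/1481131163 = 66670579872.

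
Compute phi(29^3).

φ(29^3) = 29^3 − 29^2 = 24389 − 841 = 23548.

23548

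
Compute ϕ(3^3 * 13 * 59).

φ(3^3) = 3^3 − 3^2 = 27 − 9 = 18.
φ(13) = 13 − 1 = 12.
φ(59) = 59 − 1 = 58.
φ(20709) = 18 × 12 × 58 = 12528.

12528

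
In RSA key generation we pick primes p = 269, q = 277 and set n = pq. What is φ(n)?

φ(n) = (p − 1)(q − 1) = (269−1)(277−1) = 268·276 = 73968.

73968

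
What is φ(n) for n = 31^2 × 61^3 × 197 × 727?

29545174612800

φ(31240180157279) = 31240180157279 · (1 − 1/31) · (1 − 1/61) · (1 − 1/197) · (1 − 1/727)
       = 31240180157279 · 256132800/270827129 = 29545174612800.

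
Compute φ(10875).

5600

10875 = 3 × 5**3 × 29.
φ(10875) = 10875 · (1 − 1/3) · (1 − 1/5) · (1 − 1/29)
       = 10875 · 224/435 = 5600.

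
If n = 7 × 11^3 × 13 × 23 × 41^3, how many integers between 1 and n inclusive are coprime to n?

128874873600

φ(7) = 7 − 1 = 6.
φ(11^3) = 11^3 − 11^2 = 1331 − 121 = 1210.
φ(13) = 13 − 1 = 12.
φ(23) = 23 − 1 = 22.
φ(41^3) = 41^3 − 41^2 = 68921 − 1681 = 67240.
Since φ is multiplicative, φ(191998950143) = 6 · 1210 · 12 · 22 · 67240 = 128874873600.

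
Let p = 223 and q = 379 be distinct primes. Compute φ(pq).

φ(pq) = (p−1)(q−1) = 222 · 378 = 83916.

83916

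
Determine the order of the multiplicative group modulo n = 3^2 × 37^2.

7992

φ(3^2) = 3^1·(3−1) = 3·2 = 6.
φ(37^2) = 37^2 − 37^1 = 1369 − 37 = 1332.
Since φ is multiplicative, φ(12321) = 6 · 1332 = 7992.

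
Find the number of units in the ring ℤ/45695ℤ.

31104

Factor 45695: 45695 = 5 × 13 × 19 × 37.
φ(45695) = 45695 · (1 − 1/5) · (1 − 1/13) · (1 − 1/19) · (1 − 1/37)
       = 45695 · 31104/45695 = 31104.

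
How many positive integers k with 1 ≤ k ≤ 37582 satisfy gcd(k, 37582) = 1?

First factor: 37582 = 2 * 19 * 23 * 43.
φ(2) = 2 − 1 = 1.
φ(19) = 19 − 1 = 18.
φ(23) = 23 − 1 = 22.
φ(43) = 43 − 1 = 42.
Since φ is multiplicative, φ(37582) = 1 · 18 · 22 · 42 = 16632.

16632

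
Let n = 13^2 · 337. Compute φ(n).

φ(13^2) = 13^2 − 13^1 = 169 − 13 = 156.
φ(337) = 337 − 1 = 336.
Since φ is multiplicative, φ(56953) = 156 · 336 = 52416.

52416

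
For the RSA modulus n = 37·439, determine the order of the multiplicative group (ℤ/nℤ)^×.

15768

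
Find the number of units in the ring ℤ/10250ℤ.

4000

First factor: 10250 = 2 × 5^3 × 41.
φ(10250) = 10250 · (1 − 1/2) · (1 − 1/5) · (1 − 1/41)
       = 10250 · 160/410 = 4000.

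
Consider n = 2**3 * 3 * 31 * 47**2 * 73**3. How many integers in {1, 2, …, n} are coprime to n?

199088029440

φ(2^3) = 2^2·(2−1) = 4·1 = 4.
φ(3) = 3 − 1 = 2.
φ(31) = 31 − 1 = 30.
φ(47^2) = 47^1·(47−1) = 47·46 = 2162.
φ(73^3) = 73^3 − 73^2 = 389017 − 5329 = 383688.
Since φ is multiplicative, φ(639347883432) = 4 · 2 · 30 · 2162 · 383688 = 199088029440.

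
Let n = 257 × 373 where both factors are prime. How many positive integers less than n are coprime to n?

95232

φ(pq) = (p−1)(q−1) = 256 · 372 = 95232.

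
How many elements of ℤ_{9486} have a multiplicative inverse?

Prime factorization: 9486 = 2 · 3^2 · 17 · 31.
φ(9486) = 9486 · (1 − 1/2) · (1 − 1/3) · (1 − 1/17) · (1 − 1/31)
       = 9486 · 960/3162 = 2880.

2880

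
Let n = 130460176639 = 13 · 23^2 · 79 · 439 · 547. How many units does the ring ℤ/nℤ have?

113264319168

φ(13) = 13 − 1 = 12.
φ(23^2) = 23^1·(23−1) = 23·22 = 506.
φ(79) = 79 − 1 = 78.
φ(439) = 439 − 1 = 438.
φ(547) = 547 − 1 = 546.
φ(130460176639) = 12 × 506 × 78 × 438 × 546 = 113264319168.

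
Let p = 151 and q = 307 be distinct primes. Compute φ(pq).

φ(46357) = 46357 · (1 − 1/151) · (1 − 1/307)
       = 46357 · 45900/46357 = 45900.

45900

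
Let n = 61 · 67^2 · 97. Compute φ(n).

φ(26561413) = 26561413 · (1 − 1/61) · (1 − 1/67) · (1 − 1/97)
       = 26561413 · 380160/396439 = 25470720.

25470720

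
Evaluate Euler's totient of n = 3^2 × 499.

φ(3^2) = 3^1·(3−1) = 3·2 = 6.
φ(499) = 499 − 1 = 498.
φ(4491) = 6 × 498 = 2988.

2988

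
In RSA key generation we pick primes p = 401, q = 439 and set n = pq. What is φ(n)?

175200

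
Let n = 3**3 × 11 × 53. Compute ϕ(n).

φ(3^3) = 3^3 − 3^2 = 27 − 9 = 18.
φ(11) = 11 − 1 = 10.
φ(53) = 53 − 1 = 52.
φ(15741) = 18 × 10 × 52 = 9360.

9360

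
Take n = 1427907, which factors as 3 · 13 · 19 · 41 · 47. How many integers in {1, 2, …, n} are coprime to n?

794880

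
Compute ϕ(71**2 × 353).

φ(71^2) = 71^2 − 71^1 = 5041 − 71 = 4970.
φ(353) = 353 − 1 = 352.
Multiply: 4970 · 352 = 1749440.

1749440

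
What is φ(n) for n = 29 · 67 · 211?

388080

φ(29) = 29 − 1 = 28.
φ(67) = 67 − 1 = 66.
φ(211) = 211 − 1 = 210.
φ(409973) = 28 × 66 × 210 = 388080.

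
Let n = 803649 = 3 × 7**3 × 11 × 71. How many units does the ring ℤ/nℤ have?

φ(3) = 3 − 1 = 2.
φ(7^3) = 7^2·(7−1) = 49·6 = 294.
φ(11) = 11 − 1 = 10.
φ(71) = 71 − 1 = 70.
φ(803649) = 2 × 294 × 10 × 70 = 411600.

411600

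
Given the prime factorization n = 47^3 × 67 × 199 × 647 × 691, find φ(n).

φ(47^3) = 47^3 − 47^2 = 103823 − 2209 = 101614.
φ(67) = 67 − 1 = 66.
φ(199) = 199 − 1 = 198.
φ(647) = 647 − 1 = 646.
φ(691) = 691 − 1 = 690.
φ(618876199321543) = 101614 × 66 × 198 × 646 × 690 = 591894469536480.

591894469536480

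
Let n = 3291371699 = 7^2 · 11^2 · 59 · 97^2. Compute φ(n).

2495243520

φ(7^2) = 7^1·(7−1) = 7·6 = 42.
φ(11^2) = 11^1·(11−1) = 11·10 = 110.
φ(59) = 59 − 1 = 58.
φ(97^2) = 97^1·(97−1) = 97·96 = 9312.
φ(3291371699) = 42 × 110 × 58 × 9312 = 2495243520.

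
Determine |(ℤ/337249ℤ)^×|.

337249 = 11 · 23 · 31 · 43.
φ(11) = 11 − 1 = 10.
φ(23) = 23 − 1 = 22.
φ(31) = 31 − 1 = 30.
φ(43) = 43 − 1 = 42.
Multiply: 10 · 22 · 30 · 42 = 277200.

277200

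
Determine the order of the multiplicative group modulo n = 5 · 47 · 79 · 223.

φ(5) = 5 − 1 = 4.
φ(47) = 47 − 1 = 46.
φ(79) = 79 − 1 = 78.
φ(223) = 223 − 1 = 222.
φ(4139995) = 4 × 46 × 78 × 222 = 3186144.

3186144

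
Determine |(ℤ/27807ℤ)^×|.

27807 = 3 × 13 × 23 × 31.
φ(27807) = 27807 · (1 − 1/3) · (1 − 1/13) · (1 − 1/23) · (1 − 1/31)
       = 27807 · 15840/27807 = 15840.

15840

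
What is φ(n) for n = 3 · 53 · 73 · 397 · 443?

1310639616

φ(3) = 3 − 1 = 2.
φ(53) = 53 − 1 = 52.
φ(73) = 73 − 1 = 72.
φ(397) = 397 − 1 = 396.
φ(443) = 443 − 1 = 442.
Since φ is multiplicative, φ(2041334697) = 2 · 52 · 72 · 396 · 442 = 1310639616.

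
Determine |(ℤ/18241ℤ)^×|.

16128

First factor: 18241 = 17 * 29 * 37.
φ(18241) = 18241 · (1 − 1/17) · (1 − 1/29) · (1 − 1/37)
       = 18241 · 16128/18241 = 16128.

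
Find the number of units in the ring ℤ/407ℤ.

360

Factor 407: 407 = 11 × 37.
φ(11) = 11 − 1 = 10.
φ(37) = 37 − 1 = 36.
Since φ is multiplicative, φ(407) = 10 · 36 = 360.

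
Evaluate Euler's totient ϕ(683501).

508032

683501 = 7**2 · 13 · 29 · 37.
φ(683501) = 683501 · (1 − 1/7) · (1 − 1/13) · (1 − 1/29) · (1 − 1/37)
       = 683501 · 72576/97643 = 508032.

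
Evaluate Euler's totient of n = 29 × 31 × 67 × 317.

17519040

φ(29) = 29 − 1 = 28.
φ(31) = 31 − 1 = 30.
φ(67) = 67 − 1 = 66.
φ(317) = 317 − 1 = 316.
Multiply: 28 · 30 · 66 · 316 = 17519040.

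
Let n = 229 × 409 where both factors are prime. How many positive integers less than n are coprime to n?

93024

φ(229) = 229 − 1 = 228.
φ(409) = 409 − 1 = 408.
φ(93661) = 228 × 408 = 93024.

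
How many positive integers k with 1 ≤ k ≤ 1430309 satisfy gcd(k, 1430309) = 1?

1430309 = 29 × 31 × 37 × 43.
φ(1430309) = 1430309 · (1 − 1/29) · (1 − 1/31) · (1 − 1/37) · (1 − 1/43)
       = 1430309 · 1270080/1430309 = 1270080.

1270080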